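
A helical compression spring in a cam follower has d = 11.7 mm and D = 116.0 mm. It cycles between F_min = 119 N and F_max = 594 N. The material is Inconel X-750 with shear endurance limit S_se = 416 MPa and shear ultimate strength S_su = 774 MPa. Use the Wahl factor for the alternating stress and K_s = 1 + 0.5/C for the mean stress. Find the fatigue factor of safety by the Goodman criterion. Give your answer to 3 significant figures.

4.76

C = D/d = 116.0/11.7 = 9.9145; K_W = (4C−1)/(4C−4)+0.615/C = 1.1462; K_s = 1+0.5/C = 1.0504
F_a = (F_max−F_min)/2 = 237.5 N; F_m = (F_max+F_min)/2 = 356.5 N
τ_a = K_W·8F_aD/(πd³) = 1.1462 × 43.803 = 50.205 MPa
τ_m = K_s·8F_mD/(πd³) = 1.0504 × 65.751 = 69.067 MPa
Goodman: 1/n_f = τ_a/S_se + τ_m/S_su = 50.205/416 + 69.067/774 = 0.12069 + 0.08923 = 0.20992
n_f = 1/0.20992 = 4.764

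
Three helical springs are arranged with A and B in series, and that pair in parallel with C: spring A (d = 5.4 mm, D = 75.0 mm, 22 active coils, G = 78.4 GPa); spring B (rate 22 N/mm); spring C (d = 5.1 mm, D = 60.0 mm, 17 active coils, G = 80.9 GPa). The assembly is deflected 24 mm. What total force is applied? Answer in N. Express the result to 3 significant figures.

65.4 N

k_A = Gd⁴/(8D³N_a) = (78.4×10³)(5.4⁴)/(8·75.0³·22) = 0.89783 N/mm
k_C = Gd⁴/(8D³N_a) = (80.9×10³)(5.1⁴)/(8·60.0³·17) = 1.8631 N/mm
Springs A,B series: k_AB = 1/(1/0.89783+1/22) = 0.86263 N/mm; parallel with C: k_eq = 0.86263+1.8631 = 2.7257 N/mm
F = k_eq·δ = 2.7257·24 = 65.417 N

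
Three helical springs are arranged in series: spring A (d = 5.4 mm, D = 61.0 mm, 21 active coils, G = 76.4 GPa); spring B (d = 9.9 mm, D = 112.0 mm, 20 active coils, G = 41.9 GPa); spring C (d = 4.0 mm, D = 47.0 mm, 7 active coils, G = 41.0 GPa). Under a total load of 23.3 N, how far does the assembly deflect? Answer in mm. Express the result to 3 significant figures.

k_A = Gd⁴/(8D³N_a) = (76.4×10³)(5.4⁴)/(8·61.0³·21) = 1.7036 N/mm
k_B = Gd⁴/(8D³N_a) = (41.9×10³)(9.9⁴)/(8·112.0³·20) = 1.7905 N/mm
k_C = Gd⁴/(8D³N_a) = (41.0×10³)(4.0⁴)/(8·47.0³·7) = 1.8053 N/mm
Series: 1/k_eq = 1/1.7036 + 1/1.7905 + 1/1.8053 = 1.6994; k_eq = 0.58844 N/mm
δ = F/k_eq = 23.3/0.58844 = 39.596 mm

39.6 mm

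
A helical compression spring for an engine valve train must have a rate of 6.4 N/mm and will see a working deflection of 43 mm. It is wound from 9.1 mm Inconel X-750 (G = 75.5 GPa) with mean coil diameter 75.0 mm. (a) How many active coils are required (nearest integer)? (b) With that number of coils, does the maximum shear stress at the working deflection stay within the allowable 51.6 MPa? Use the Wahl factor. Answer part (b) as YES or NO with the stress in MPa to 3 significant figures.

(a) 24 coils; (b) NO, τ_max = 82.1 MPa

N_a = Gd⁴/(8D³k) = (75.5×10³)(9.1⁴)/(8·75.0³·6.4) = 23.97 → N_a = 24
Actual rate k = Gd⁴/(8D³·24) = 6.3919 N/mm
Working load F = kδ = 6.3919·43 = 274.85 N
C = 75.0/9.1 = 8.2418; K_W = (4C−1)/(4C−4)+0.615/C = 1.1782
τ_max = K_W·8FD/(πd³) = 1.1782·69.658 = 82.07 MPa
τ_max > 51.6 MPa → exceeds allowable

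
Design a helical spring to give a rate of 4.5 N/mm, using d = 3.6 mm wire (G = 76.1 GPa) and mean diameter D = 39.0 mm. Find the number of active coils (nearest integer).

N_a = Gd⁴/(8D³k) = (76.1×10³ × 3.6⁴)/(8 × 39.0³ × 4.5)
    = 1.27819e+07 / 2.13548e+06 = 5.985 → 6 coils

6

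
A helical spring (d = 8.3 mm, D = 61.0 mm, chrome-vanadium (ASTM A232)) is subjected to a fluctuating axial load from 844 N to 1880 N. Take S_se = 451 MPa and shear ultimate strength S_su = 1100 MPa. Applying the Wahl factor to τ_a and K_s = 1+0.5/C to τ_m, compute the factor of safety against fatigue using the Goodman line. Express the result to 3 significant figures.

1.36

C = D/d = 61.0/8.3 = 7.3494; K_W = (4C−1)/(4C−4)+0.615/C = 1.2018; K_s = 1+0.5/C = 1.0680
F_a = (F_max−F_min)/2 = 518 N; F_m = (F_max+F_min)/2 = 1362 N
τ_a = K_W·8F_aD/(πd³) = 1.2018 × 140.72 = 169.12 MPa
τ_m = K_s·8F_mD/(πd³) = 1.0680 × 370.01 = 395.18 MPa
Goodman: 1/n_f = τ_a/S_se + τ_m/S_su = 169.12/451 + 395.18/1100 = 0.37499 + 0.35926 = 0.73425
n_f = 1/0.73425 = 1.362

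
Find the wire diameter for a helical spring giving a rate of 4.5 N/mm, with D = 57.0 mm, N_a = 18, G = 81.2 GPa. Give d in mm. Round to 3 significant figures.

d = (8D³N_a·k / G)^(1/4) = (8·57.0³·18·4.5 / (81.2×10³))^0.25
  = (1477.9)^0.25 = 6.2003 mm

6.20 mm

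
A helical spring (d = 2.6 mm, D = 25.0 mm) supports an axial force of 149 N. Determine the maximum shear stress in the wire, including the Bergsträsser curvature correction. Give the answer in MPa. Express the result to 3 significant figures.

616 MPa

Spring index C = D/d = 25.0/2.6 = 9.6154
K_B = (4C+2)/(4C−3) = 40.462/35.462 = 1.1410
τ₀ = 8FD/(πd³) = 8·149·25.0/(π·2.6³) = 29800/55.217 = 539.69 MPa
τ_max = K·τ₀ = 1.1410 × 539.69 = 615.79 MPa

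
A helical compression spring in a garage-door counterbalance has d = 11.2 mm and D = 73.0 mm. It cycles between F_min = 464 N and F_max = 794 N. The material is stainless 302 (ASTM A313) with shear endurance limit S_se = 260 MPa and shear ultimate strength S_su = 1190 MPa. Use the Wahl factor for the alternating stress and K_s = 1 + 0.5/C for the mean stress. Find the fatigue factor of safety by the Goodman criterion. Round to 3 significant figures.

C = D/d = 73.0/11.2 = 6.5179; K_W = (4C−1)/(4C−4)+0.615/C = 1.2303; K_s = 1+0.5/C = 1.0767
F_a = (F_max−F_min)/2 = 165 N; F_m = (F_max+F_min)/2 = 629 N
τ_a = K_W·8F_aD/(πd³) = 1.2303 × 21.832 = 26.859 MPa
τ_m = K_s·8F_mD/(πd³) = 1.0767 × 83.226 = 89.611 MPa
Goodman: 1/n_f = τ_a/S_se + τ_m/S_su = 26.859/260 + 89.611/1190 = 0.10331 + 0.07530 = 0.17861
n_f = 1/0.17861 = 5.599

5.60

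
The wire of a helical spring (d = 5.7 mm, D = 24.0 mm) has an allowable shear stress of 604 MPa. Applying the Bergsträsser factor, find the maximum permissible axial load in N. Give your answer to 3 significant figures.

C = D/d = 24.0/5.7 = 4.2105
K_B = (4C+2)/(4C−3) = 18.842/13.842 = 1.3612
τ_max = K·8FD/(πd³) → F_max = τ_allow·πd³/(8DK)
F_max = 604·π·5.7³/(8·24.0·1.3612) = 3.5141e+05/261.35 = 1344.6 N

1340 N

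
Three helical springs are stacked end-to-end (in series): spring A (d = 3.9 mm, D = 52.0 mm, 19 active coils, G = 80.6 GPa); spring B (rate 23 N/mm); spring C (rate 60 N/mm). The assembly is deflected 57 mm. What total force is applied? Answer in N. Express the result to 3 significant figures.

k_A = Gd⁴/(8D³N_a) = (80.6×10³)(3.9⁴)/(8·52.0³·19) = 0.87245 N/mm
Series: 1/k_eq = 1/0.87245 + 1/23 + 1/60 = 1.2063; k_eq = 0.82895 N/mm
F = k_eq·δ = 0.82895·57 = 47.25 N

47.3 N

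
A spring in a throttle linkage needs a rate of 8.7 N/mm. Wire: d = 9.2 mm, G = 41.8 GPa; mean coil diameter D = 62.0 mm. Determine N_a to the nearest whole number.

N_a = Gd⁴/(8D³k) = (41.8×10³ × 9.2⁴)/(8 × 62.0³ × 8.7)
    = 2.99452e+08 / 1.65876e+07 = 18.05 → 18 coils

18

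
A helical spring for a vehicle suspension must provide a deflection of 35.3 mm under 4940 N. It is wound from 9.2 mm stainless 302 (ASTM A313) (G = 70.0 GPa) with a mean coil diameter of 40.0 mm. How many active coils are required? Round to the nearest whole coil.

7

Required rate k = F/δ = 4940/35.3 = 139.94 N/mm
N_a = Gd⁴/(8D³k) = (70.0×10³ × 9.2⁴)/(8 × 40.0³ × 139.94)
    = 5.01475e+08 / 7.1651e+07 = 6.999 → 7 coils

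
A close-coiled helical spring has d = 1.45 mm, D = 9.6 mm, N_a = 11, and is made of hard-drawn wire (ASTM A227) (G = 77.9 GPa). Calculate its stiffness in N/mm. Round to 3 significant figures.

k = Gd⁴/(8D³N_a) = (77.9×10³ × 1.45⁴) / (8 × 9.6³ × 11)
  = 344357 / 77856.8 = 4.423 N/mm

4.42 N/mm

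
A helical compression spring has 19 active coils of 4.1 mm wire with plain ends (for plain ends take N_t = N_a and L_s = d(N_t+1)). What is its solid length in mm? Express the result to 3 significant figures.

82.0 mm

plain ends: N_t = N_a = 19
L_s = d·(N_t+1) = 4.1 × 20 = 82 mm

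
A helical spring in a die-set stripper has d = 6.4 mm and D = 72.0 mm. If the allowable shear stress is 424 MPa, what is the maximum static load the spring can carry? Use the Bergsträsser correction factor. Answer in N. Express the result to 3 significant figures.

C = D/d = 72.0/6.4 = 11.2500
K_B = (4C+2)/(4C−3) = 47.000/42.000 = 1.1190
τ_max = K·8FD/(πd³) → F_max = τ_allow·πd³/(8DK)
F_max = 424·π·6.4³/(8·72.0·1.1190) = 3.4919e+05/644.57 = 541.73 N

542 N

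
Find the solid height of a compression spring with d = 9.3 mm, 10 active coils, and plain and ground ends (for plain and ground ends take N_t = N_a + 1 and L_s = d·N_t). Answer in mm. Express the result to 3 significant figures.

plain and ground ends: N_t = N_a + 1 = 10 + 1 = 11
L_s = d·N_t = 9.3 × 11 = 102.3 mm

102 mm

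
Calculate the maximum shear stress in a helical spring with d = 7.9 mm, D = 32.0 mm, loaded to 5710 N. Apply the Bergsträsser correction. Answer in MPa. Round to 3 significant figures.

Spring index C = D/d = 32.0/7.9 = 4.0506
K_B = (4C+2)/(4C−3) = 18.203/13.203 = 1.3787
τ₀ = 8FD/(πd³) = 8·5710·32.0/(π·7.9³) = 1.46176e+06/1548.9 = 943.72 MPa
τ_max = K·τ₀ = 1.3787 × 943.72 = 1301.1 MPa

1300 MPa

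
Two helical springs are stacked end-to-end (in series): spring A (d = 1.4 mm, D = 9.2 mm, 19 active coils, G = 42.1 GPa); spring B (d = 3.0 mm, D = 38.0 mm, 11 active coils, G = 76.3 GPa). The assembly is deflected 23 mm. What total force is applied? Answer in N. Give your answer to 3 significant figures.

15.2 N

k_A = Gd⁴/(8D³N_a) = (42.1×10³)(1.4⁴)/(8·9.2³·19) = 1.3664 N/mm
k_B = Gd⁴/(8D³N_a) = (76.3×10³)(3.0⁴)/(8·38.0³·11) = 1.2799 N/mm
Series: 1/k_eq = 1/1.3664 + 1/1.2799 = 1.5131; k_eq = 0.66088 N/mm
F = k_eq·δ = 0.66088·23 = 15.2 N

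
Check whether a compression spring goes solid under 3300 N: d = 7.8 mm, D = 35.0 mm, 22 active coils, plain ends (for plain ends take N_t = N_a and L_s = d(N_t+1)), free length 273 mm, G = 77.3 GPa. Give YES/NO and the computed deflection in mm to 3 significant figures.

NO, δ = 87.0 mm

k = Gd⁴/(8D³N_a) = (77.3×10³)(7.8⁴)/(8·35.0³·22) = 37.918 N/mm
N_t = 22; L_s = 7.8·23 = 179.4 mm; δ_solid = L₀ − L_s = 273 − 179.4 = 93.6 mm
δ = F/k = 3300/37.918 = 87.031 mm
δ < δ_solid → spring does not go solid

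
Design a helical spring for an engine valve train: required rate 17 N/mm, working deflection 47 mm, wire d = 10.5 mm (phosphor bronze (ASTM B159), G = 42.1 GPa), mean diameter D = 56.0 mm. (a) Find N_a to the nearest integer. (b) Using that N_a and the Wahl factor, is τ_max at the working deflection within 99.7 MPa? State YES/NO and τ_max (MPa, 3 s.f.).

(a) 21 coils; (b) NO, τ_max = 129 MPa

N_a = Gd⁴/(8D³k) = (42.1×10³)(10.5⁴)/(8·56.0³·17) = 21.43 → N_a = 21
Actual rate k = Gd⁴/(8D³·21) = 17.345 N/mm
Working load F = kδ = 17.345·47 = 815.2 N
C = 56.0/10.5 = 5.3333; K_W = (4C−1)/(4C−4)+0.615/C = 1.2884
τ_max = K_W·8FD/(πd³) = 1.2884·100.42 = 129.38 MPa
τ_max > 99.7 MPa → exceeds allowable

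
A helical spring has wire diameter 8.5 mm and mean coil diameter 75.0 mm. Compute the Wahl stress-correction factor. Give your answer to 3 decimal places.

1.166

C = D/d = 75.0/8.5 = 8.8235
K_W = (4C−1)/(4C−4) + 0.615/C = 34.294/31.294 + 0.0697 = 1.1656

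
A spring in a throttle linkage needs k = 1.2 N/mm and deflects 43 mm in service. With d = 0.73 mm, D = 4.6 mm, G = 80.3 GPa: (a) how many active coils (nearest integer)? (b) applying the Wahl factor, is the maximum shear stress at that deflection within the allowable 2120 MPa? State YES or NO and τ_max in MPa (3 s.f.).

N_a = Gd⁴/(8D³k) = (80.3×10³)(0.73⁴)/(8·4.6³·1.2) = 24.4 → N_a = 24
Actual rate k = Gd⁴/(8D³·24) = 1.2202 N/mm
Working load F = kδ = 1.2202·43 = 52.469 N
C = 4.6/0.73 = 6.3014; K_W = (4C−1)/(4C−4)+0.615/C = 1.2391
τ_max = K_W·8FD/(πd³) = 1.2391·1579.9 = 1957.6 MPa
τ_max ≤ 2120 MPa → acceptable

(a) 24 coils; (b) YES, τ_max = 1960 MPa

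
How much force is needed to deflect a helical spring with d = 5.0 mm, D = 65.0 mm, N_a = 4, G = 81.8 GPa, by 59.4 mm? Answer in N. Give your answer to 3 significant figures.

k = Gd⁴/(8D³N_a) = (81.8×10³)(5.0⁴)/(8·65.0³·4) = 5.8176 N/mm
F = k·δ = 5.8176 × 59.4 = 345.56 N

346 N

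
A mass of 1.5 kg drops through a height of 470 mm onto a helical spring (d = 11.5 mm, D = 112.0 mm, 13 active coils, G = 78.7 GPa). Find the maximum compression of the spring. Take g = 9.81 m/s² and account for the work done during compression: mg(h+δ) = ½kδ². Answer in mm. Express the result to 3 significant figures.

39.9 mm

k = Gd⁴/(8D³N_a) = (78.7×10³)(11.5⁴)/(8·112.0³·13) = 9.4206 N/mm
W = mg = 1.5 × 9.81 = 14.715 N
½kδ² − Wδ − Wh = 0 → δ = (W + √(W² + 2kWh))/k
δ = (14.715 + √(216.53 + 130307))/9.4206 = (14.715 + 361.28)/9.4206 = 39.912 mm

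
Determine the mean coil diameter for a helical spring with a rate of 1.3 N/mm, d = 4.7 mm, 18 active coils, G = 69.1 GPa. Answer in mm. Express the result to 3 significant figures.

56.5 mm

D = (Gd⁴/(8N_a·k))^(1/3) = (69.1×10³·4.7⁴/(8·18·1.3))^(1/3)
  = (180121)^(1/3) = 56.4748 mm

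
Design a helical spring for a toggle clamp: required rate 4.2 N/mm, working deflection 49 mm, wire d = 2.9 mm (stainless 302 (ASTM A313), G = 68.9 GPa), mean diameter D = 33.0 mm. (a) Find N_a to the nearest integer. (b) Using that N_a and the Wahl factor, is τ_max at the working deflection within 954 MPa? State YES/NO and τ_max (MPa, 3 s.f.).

N_a = Gd⁴/(8D³k) = (68.9×10³)(2.9⁴)/(8·33.0³·4.2) = 4.036 → N_a = 4
Actual rate k = Gd⁴/(8D³·4) = 4.2376 N/mm
Working load F = kδ = 4.2376·49 = 207.64 N
C = 33.0/2.9 = 11.3793; K_W = (4C−1)/(4C−4)+0.615/C = 1.1263
τ_max = K_W·8FD/(πd³) = 1.1263·715.44 = 805.81 MPa
τ_max ≤ 954 MPa → acceptable

(a) 4 coils; (b) YES, τ_max = 806 MPa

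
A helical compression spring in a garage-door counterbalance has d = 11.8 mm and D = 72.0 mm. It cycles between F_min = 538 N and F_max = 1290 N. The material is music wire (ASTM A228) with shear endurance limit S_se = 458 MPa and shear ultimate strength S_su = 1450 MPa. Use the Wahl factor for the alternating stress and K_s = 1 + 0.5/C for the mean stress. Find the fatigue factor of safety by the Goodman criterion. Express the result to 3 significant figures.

C = D/d = 72.0/11.8 = 6.1017; K_W = (4C−1)/(4C−4)+0.615/C = 1.2478; K_s = 1+0.5/C = 1.0819
F_a = (F_max−F_min)/2 = 376 N; F_m = (F_max+F_min)/2 = 914 N
τ_a = K_W·8F_aD/(πd³) = 1.2478 × 41.958 = 52.355 MPa
τ_m = K_s·8F_mD/(πd³) = 1.0819 × 101.99 = 110.35 MPa
Goodman: 1/n_f = τ_a/S_se + τ_m/S_su = 52.355/458 + 110.35/1450 = 0.11431 + 0.07610 = 0.19042
n_f = 1/0.19042 = 5.252

5.25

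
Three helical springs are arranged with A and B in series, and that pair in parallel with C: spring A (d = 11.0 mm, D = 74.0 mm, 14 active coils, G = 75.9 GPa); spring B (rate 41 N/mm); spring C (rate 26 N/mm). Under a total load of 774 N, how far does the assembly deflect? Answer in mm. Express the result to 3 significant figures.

k_A = Gd⁴/(8D³N_a) = (75.9×10³)(11.0⁴)/(8·74.0³·14) = 24.485 N/mm
Springs A,B series: k_AB = 1/(1/24.485+1/41) = 15.33 N/mm; parallel with C: k_eq = 15.33+26 = 41.33 N/mm
δ = F/k_eq = 774/41.33 = 18.727 mm

18.7 mm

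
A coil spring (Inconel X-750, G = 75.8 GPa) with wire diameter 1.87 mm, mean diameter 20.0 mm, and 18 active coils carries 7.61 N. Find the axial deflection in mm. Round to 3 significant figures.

9.46 mm

k = Gd⁴/(8D³N_a) = (75.8×10³)(1.87⁴)/(8·20.0³·18) = 0.80461 N/mm
δ = F/k = 7.61 / 0.80461 = 9.458 mm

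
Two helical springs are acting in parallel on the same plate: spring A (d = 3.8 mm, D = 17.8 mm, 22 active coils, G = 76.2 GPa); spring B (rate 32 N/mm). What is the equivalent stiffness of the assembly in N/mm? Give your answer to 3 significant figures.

48.0 N/mm

k_A = Gd⁴/(8D³N_a) = (76.2×10³)(3.8⁴)/(8·17.8³·22) = 16.007 N/mm
Parallel: k_eq = 16.007 + 32 = 48.007 N/mm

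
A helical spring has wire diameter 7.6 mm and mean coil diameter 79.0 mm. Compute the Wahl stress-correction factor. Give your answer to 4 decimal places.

C = D/d = 79.0/7.6 = 10.3947
K_W = (4C−1)/(4C−4) + 0.615/C = 40.579/37.579 + 0.0592 = 1.1390

1.1390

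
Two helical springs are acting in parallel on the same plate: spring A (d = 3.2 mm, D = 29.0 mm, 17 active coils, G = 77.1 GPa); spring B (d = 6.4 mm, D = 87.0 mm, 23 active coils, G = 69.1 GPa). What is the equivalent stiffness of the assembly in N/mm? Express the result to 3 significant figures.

k_A = Gd⁴/(8D³N_a) = (77.1×10³)(3.2⁴)/(8·29.0³·17) = 2.4374 N/mm
k_B = Gd⁴/(8D³N_a) = (69.1×10³)(6.4⁴)/(8·87.0³·23) = 0.9568 N/mm
Parallel: k_eq = 2.4374 + 0.9568 = 3.3942 N/mm

3.39 N/mm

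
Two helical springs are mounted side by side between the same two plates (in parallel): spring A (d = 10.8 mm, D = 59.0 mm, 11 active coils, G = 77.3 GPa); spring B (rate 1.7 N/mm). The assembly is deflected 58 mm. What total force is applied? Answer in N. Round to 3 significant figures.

3470 N

k_A = Gd⁴/(8D³N_a) = (77.3×10³)(10.8⁴)/(8·59.0³·11) = 58.188 N/mm
Parallel: k_eq = 58.188 + 1.7 = 59.888 N/mm
F = k_eq·δ = 59.888·58 = 3473.5 N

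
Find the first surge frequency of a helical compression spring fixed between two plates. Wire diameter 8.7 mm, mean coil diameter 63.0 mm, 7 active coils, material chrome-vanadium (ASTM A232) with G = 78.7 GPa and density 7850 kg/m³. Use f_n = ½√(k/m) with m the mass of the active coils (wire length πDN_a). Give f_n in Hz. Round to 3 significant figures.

112 Hz

k = Gd⁴/(8D³N_a) = (78.7×10³)(8.7⁴)/(8·63.0³·7) = 32.199 N/mm = 32199 N/m
Wire length L = πDN_a = π·63.0·7 = 1385.4 mm
m = ρ·(πd²/4)·L = 7850 × 59.447×10⁻⁶ m² × 1.3854 m = 0.64653 kg
f_n = ½√(k/m) = 0.5·√(32199/0.64653) = 0.5·√(49803) = 111.58 Hz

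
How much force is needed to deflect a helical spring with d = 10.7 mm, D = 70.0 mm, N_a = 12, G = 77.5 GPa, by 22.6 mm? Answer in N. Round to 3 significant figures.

k = Gd⁴/(8D³N_a) = (77.5×10³)(10.7⁴)/(8·70.0³·12) = 30.851 N/mm
F = k·δ = 30.851 × 22.6 = 697.24 N

697 N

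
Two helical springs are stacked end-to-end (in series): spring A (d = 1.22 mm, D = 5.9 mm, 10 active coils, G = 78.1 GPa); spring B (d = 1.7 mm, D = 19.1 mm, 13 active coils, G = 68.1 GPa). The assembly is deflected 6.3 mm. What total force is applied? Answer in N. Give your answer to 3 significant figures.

4.60 N

k_A = Gd⁴/(8D³N_a) = (78.1×10³)(1.22⁴)/(8·5.9³·10) = 10.53 N/mm
k_B = Gd⁴/(8D³N_a) = (68.1×10³)(1.7⁴)/(8·19.1³·13) = 0.78489 N/mm
Series: 1/k_eq = 1/10.53 + 1/0.78489 = 1.369; k_eq = 0.73045 N/mm
F = k_eq·δ = 0.73045·6.3 = 4.6018 N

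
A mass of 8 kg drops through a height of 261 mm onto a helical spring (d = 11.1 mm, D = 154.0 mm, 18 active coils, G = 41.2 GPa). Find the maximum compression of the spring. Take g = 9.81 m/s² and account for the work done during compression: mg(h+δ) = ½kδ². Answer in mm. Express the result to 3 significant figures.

263 mm

k = Gd⁴/(8D³N_a) = (41.2×10³)(11.1⁴)/(8·154.0³·18) = 1.1892 N/mm
W = mg = 8 × 9.81 = 78.48 N
½kδ² − Wδ − Wh = 0 → δ = (W + √(W² + 2kWh))/k
δ = (78.48 + √(6159.1 + 48718.5))/1.1892 = (78.48 + 234.26)/1.1892 = 262.98 mm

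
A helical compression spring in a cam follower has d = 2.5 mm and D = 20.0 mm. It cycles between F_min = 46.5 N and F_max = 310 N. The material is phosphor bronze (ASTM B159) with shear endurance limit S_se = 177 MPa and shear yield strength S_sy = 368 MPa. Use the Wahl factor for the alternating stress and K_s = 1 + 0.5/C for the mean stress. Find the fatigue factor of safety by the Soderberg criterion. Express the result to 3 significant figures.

0.220

C = D/d = 20.0/2.5 = 8.0000; K_W = (4C−1)/(4C−4)+0.615/C = 1.1840; K_s = 1+0.5/C = 1.0625
F_a = (F_max−F_min)/2 = 131.75 N; F_m = (F_max+F_min)/2 = 178.25 N
τ_a = K_W·8F_aD/(πd³) = 1.1840 × 429.44 = 508.46 MPa
τ_m = K_s·8F_mD/(πd³) = 1.0625 × 581 = 617.32 MPa
Soderberg: 1/n_f = τ_a/S_se + τ_m/S_sy = 508.46/177 + 617.32/368 = 2.87267 + 1.67749 = 4.5502
n_f = 1/4.5502 = 0.2198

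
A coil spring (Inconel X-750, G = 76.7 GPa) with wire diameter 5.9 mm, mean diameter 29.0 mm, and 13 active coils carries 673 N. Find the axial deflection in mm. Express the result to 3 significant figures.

k = Gd⁴/(8D³N_a) = (76.7×10³)(5.9⁴)/(8·29.0³·13) = 36.642 N/mm
δ = F/k = 673 / 36.642 = 18.367 mm

18.4 mm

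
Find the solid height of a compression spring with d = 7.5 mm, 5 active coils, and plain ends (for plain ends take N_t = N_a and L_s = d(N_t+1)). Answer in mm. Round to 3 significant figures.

plain ends: N_t = N_a = 5
L_s = d·(N_t+1) = 7.5 × 6 = 45 mm

45.0 mm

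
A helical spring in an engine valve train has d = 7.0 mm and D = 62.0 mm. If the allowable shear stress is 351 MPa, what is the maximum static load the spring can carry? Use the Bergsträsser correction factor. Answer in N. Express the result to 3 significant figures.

C = D/d = 62.0/7.0 = 8.8571
K_B = (4C+2)/(4C−3) = 37.429/32.429 = 1.1542
τ_max = K·8FD/(πd³) → F_max = τ_allow·πd³/(8DK)
F_max = 351·π·7.0³/(8·62.0·1.1542) = 3.7823e+05/572.48 = 660.68 N

661 N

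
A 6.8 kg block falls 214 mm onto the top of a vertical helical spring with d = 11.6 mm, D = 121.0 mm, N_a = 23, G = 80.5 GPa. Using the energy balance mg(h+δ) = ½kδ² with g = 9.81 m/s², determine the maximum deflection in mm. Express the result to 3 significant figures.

96.2 mm

k = Gd⁴/(8D³N_a) = (80.5×10³)(11.6⁴)/(8·121.0³·23) = 4.4715 N/mm
W = mg = 6.8 × 9.81 = 66.708 N
½kδ² − Wδ − Wh = 0 → δ = (W + √(W² + 2kWh))/k
δ = (66.708 + √(4450 + 127666))/4.4715 = (66.708 + 363.48)/4.4715 = 96.206 mm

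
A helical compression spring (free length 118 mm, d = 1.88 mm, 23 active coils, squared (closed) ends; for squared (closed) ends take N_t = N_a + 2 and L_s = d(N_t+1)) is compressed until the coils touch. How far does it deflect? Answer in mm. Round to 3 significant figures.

69.1 mm

N_t = 25; L_s = 1.88·26 = 48.88 mm
δ_solid = L₀ − L_s = 118 − 48.88 = 69.12 mm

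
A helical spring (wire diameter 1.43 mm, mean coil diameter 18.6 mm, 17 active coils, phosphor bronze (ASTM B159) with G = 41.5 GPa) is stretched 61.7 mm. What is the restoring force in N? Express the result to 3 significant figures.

12.2 N

k = Gd⁴/(8D³N_a) = (41.5×10³)(1.43⁴)/(8·18.6³·17) = 0.1983 N/mm
F = k·δ = 0.1983 × 61.7 = 12.235 N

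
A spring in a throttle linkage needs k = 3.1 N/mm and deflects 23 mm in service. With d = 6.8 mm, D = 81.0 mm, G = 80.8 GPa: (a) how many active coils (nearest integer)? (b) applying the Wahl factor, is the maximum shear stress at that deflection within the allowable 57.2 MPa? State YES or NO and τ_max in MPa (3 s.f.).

(a) 13 coils; (b) YES, τ_max = 52.8 MPa

N_a = Gd⁴/(8D³k) = (80.8×10³)(6.8⁴)/(8·81.0³·3.1) = 13.11 → N_a = 13
Actual rate k = Gd⁴/(8D³·13) = 3.1258 N/mm
Working load F = kδ = 3.1258·23 = 71.893 N
C = 81.0/6.8 = 11.9118; K_W = (4C−1)/(4C−4)+0.615/C = 1.1204
τ_max = K_W·8FD/(πd³) = 1.1204·47.161 = 52.838 MPa
τ_max ≤ 57.2 MPa → acceptable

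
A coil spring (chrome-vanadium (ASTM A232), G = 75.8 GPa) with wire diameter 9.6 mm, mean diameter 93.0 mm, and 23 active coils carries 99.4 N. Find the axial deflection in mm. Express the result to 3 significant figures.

22.9 mm

k = Gd⁴/(8D³N_a) = (75.8×10³)(9.6⁴)/(8·93.0³·23) = 4.35 N/mm
δ = F/k = 99.4 / 4.35 = 22.851 mm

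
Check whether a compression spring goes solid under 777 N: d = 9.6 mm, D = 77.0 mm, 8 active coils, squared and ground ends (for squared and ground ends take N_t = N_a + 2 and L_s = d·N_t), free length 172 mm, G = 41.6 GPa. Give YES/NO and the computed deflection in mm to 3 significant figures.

NO, δ = 64.3 mm

k = Gd⁴/(8D³N_a) = (41.6×10³)(9.6⁴)/(8·77.0³·8) = 12.093 N/mm
N_t = 10; L_s = 9.6·10 = 96 mm; δ_solid = L₀ − L_s = 172 − 96 = 76 mm
δ = F/k = 777/12.093 = 64.253 mm
δ < δ_solid → spring does not go solid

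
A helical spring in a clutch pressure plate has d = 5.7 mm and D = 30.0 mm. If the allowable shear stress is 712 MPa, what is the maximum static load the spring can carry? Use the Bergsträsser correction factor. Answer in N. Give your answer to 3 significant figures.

C = D/d = 30.0/5.7 = 5.2632
K_B = (4C+2)/(4C−3) = 23.053/18.053 = 1.2770
τ_max = K·8FD/(πd³) → F_max = τ_allow·πd³/(8DK)
F_max = 712·π·5.7³/(8·30.0·1.2770) = 4.1424e+05/306.47 = 1351.6 N

1350 N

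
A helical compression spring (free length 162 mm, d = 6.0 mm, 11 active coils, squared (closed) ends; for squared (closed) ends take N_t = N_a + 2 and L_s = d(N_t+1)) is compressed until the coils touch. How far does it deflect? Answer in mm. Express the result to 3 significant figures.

N_t = 13; L_s = 6.0·14 = 84 mm
δ_solid = L₀ − L_s = 162 − 84 = 78 mm

78.0 mm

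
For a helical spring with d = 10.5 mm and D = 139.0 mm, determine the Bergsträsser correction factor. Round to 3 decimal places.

C = D/d = 139.0/10.5 = 13.2381
K_B = (4C+2)/(4C−3) = 54.952/49.952 = 1.1001

1.100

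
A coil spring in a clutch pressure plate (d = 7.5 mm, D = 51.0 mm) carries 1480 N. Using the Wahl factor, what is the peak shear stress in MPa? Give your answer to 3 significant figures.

556 MPa

Spring index C = D/d = 51.0/7.5 = 6.8000
K_W = (4C−1)/(4C−4) + 0.615/C = 26.200/23.200 + 0.0904 = 1.2198
τ₀ = 8FD/(πd³) = 8·1480·51.0/(π·7.5³) = 603840/1325.4 = 455.6 MPa
τ_max = K·τ₀ = 1.2198 × 455.6 = 555.72 MPa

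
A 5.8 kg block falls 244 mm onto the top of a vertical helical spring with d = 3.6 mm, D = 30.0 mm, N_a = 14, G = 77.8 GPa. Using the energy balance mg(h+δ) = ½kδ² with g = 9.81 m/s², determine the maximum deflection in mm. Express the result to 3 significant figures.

94.4 mm

k = Gd⁴/(8D³N_a) = (77.8×10³)(3.6⁴)/(8·30.0³·14) = 4.3212 N/mm
W = mg = 5.8 × 9.81 = 56.898 N
½kδ² − Wδ − Wh = 0 → δ = (W + √(W² + 2kWh))/k
δ = (56.898 + √(3237.4 + 119984))/4.3212 = (56.898 + 351.03)/4.3212 = 94.401 mm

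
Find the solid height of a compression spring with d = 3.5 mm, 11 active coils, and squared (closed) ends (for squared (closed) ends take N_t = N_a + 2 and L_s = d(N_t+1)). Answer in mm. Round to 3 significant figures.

squared (closed) ends: N_t = N_a + 2 = 11 + 2 = 13
L_s = d·(N_t+1) = 3.5 × 14 = 49 mm

49.0 mm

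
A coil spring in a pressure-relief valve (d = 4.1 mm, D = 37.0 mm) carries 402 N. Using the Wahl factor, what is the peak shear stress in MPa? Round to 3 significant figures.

638 MPa

Spring index C = D/d = 37.0/4.1 = 9.0244
K_W = (4C−1)/(4C−4) + 0.615/C = 35.098/32.098 + 0.0681 = 1.1616
τ₀ = 8FD/(πd³) = 8·402·37.0/(π·4.1³) = 118992/216.52 = 549.56 MPa
τ_max = K·τ₀ = 1.1616 × 549.56 = 638.38 MPa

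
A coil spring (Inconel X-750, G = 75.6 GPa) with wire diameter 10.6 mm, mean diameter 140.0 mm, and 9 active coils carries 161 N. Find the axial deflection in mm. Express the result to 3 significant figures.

33.3 mm

k = Gd⁴/(8D³N_a) = (75.6×10³)(10.6⁴)/(8·140.0³·9) = 4.8309 N/mm
δ = F/k = 161 / 4.8309 = 33.327 mm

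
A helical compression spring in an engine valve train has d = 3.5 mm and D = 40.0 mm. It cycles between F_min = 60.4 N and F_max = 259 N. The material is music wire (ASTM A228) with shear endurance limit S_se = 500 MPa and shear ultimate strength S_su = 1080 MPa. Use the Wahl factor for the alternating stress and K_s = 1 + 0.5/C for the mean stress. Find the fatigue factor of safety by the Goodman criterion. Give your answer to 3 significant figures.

1.11

C = D/d = 40.0/3.5 = 11.4286; K_W = (4C−1)/(4C−4)+0.615/C = 1.1257; K_s = 1+0.5/C = 1.0437
F_a = (F_max−F_min)/2 = 99.3 N; F_m = (F_max+F_min)/2 = 159.7 N
τ_a = K_W·8F_aD/(πd³) = 1.1257 × 235.91 = 265.57 MPa
τ_m = K_s·8F_mD/(πd³) = 1.0437 × 379.4 = 396 MPa
Goodman: 1/n_f = τ_a/S_se + τ_m/S_su = 265.57/500 + 396/1080 = 0.53114 + 0.36667 = 0.89781
n_f = 1/0.89781 = 1.114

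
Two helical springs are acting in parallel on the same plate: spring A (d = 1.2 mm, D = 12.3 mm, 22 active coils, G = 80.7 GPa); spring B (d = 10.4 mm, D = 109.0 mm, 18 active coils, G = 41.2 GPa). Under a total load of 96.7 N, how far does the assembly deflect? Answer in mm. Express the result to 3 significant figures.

31.2 mm

k_A = Gd⁴/(8D³N_a) = (80.7×10³)(1.2⁴)/(8·12.3³·22) = 0.51094 N/mm
k_B = Gd⁴/(8D³N_a) = (41.2×10³)(10.4⁴)/(8·109.0³·18) = 2.5846 N/mm
Parallel: k_eq = 0.51094 + 2.5846 = 3.0955 N/mm
δ = F/k_eq = 96.7/3.0955 = 31.239 mm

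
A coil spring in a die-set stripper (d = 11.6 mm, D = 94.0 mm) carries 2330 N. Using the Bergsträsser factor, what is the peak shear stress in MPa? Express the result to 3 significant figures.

Spring index C = D/d = 94.0/11.6 = 8.1034
K_B = (4C+2)/(4C−3) = 34.414/29.414 = 1.1700
τ₀ = 8FD/(πd³) = 8·2330·94.0/(π·11.6³) = 1.75216e+06/4903.7 = 357.31 MPa
τ_max = K·τ₀ = 1.1700 × 357.31 = 418.05 MPa

418 MPa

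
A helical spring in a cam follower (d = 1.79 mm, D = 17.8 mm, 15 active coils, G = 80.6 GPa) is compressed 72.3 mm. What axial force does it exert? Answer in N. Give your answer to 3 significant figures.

k = Gd⁴/(8D³N_a) = (80.6×10³)(1.79⁴)/(8·17.8³·15) = 1.2227 N/mm
F = k·δ = 1.2227 × 72.3 = 88.398 N

88.4 N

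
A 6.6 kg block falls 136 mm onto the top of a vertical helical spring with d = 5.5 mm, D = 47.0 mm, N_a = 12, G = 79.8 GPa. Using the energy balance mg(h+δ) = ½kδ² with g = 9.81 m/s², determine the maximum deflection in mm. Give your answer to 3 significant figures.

58.7 mm

k = Gd⁴/(8D³N_a) = (79.8×10³)(5.5⁴)/(8·47.0³·12) = 7.3264 N/mm
W = mg = 6.6 × 9.81 = 64.746 N
½kδ² − Wδ − Wh = 0 → δ = (W + √(W² + 2kWh))/k
δ = (64.746 + √(4192 + 129024))/7.3264 = (64.746 + 364.99)/7.3264 = 58.656 mm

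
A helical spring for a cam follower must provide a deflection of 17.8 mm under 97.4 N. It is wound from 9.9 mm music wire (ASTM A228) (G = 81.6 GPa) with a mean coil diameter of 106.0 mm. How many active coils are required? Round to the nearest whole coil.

Required rate k = F/δ = 97.4/17.8 = 5.4719 N/mm
N_a = Gd⁴/(8D³k) = (81.6×10³ × 9.9⁴)/(8 × 106.0³ × 5.4719)
    = 7.83846e+08 / 5.21371e+07 = 15.03 → 15 coils

15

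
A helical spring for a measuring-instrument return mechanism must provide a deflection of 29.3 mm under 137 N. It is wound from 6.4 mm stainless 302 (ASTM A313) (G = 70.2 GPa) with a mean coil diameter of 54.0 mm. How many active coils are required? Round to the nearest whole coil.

20

Required rate k = F/δ = 137/29.3 = 4.6758 N/mm
N_a = Gd⁴/(8D³k) = (70.2×10³ × 6.4⁴)/(8 × 54.0³ × 4.6758)
    = 1.17776e+08 / 5.89012e+06 = 20 → 20 coils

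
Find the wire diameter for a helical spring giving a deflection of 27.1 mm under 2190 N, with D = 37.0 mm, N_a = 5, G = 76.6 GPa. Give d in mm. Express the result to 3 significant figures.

6.80 mm

Required rate k = F/δ = 2190/27.1 = 80.812 N/mm
d = (8D³N_a·k / G)^(1/4) = (8·37.0³·5·80.812 / (76.6×10³))^0.25
  = (2137.5)^0.25 = 6.7995 mm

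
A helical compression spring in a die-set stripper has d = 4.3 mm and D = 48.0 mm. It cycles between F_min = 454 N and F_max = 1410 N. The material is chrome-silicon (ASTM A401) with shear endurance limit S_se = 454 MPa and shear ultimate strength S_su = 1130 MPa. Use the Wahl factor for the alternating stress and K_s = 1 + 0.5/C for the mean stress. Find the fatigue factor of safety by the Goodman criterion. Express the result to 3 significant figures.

C = D/d = 48.0/4.3 = 11.1628; K_W = (4C−1)/(4C−4)+0.615/C = 1.1289; K_s = 1+0.5/C = 1.0448
F_a = (F_max−F_min)/2 = 478 N; F_m = (F_max+F_min)/2 = 932 N
τ_a = K_W·8F_aD/(πd³) = 1.1289 × 734.86 = 829.58 MPa
τ_m = K_s·8F_mD/(πd³) = 1.0448 × 1432.8 = 1497 MPa
Goodman: 1/n_f = τ_a/S_se + τ_m/S_su = 829.58/454 + 1497/1130 = 1.82726 + 1.32478 = 3.152
n_f = 1/3.152 = 0.3173

0.317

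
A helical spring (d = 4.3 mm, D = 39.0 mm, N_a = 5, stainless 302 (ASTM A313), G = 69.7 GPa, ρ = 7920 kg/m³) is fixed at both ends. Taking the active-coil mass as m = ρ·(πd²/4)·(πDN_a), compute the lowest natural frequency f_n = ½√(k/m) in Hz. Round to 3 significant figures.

k = Gd⁴/(8D³N_a) = (69.7×10³)(4.3⁴)/(8·39.0³·5) = 10.043 N/mm = 10043 N/m
Wire length L = πDN_a = π·39.0·5 = 612.61 mm
m = ρ·(πd²/4)·L = 7920 × 14.522×10⁻⁶ m² × 0.61261 m = 0.070459 kg
f_n = ½√(k/m) = 0.5·√(10043/0.070459) = 0.5·√(1.4253e+05) = 188.77 Hz

189 Hz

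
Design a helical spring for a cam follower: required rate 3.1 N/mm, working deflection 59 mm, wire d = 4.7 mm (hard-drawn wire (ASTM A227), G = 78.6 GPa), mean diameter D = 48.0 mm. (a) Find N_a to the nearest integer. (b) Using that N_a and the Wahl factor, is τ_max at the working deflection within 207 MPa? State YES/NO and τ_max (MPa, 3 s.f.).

(a) 14 coils; (b) NO, τ_max = 246 MPa

N_a = Gd⁴/(8D³k) = (78.6×10³)(4.7⁴)/(8·48.0³·3.1) = 13.98 → N_a = 14
Actual rate k = Gd⁴/(8D³·14) = 3.0965 N/mm
Working load F = kδ = 3.0965·59 = 182.69 N
C = 48.0/4.7 = 10.2128; K_W = (4C−1)/(4C−4)+0.615/C = 1.1416
τ_max = K_W·8FD/(πd³) = 1.1416·215.09 = 245.55 MPa
τ_max > 207 MPa → exceeds allowable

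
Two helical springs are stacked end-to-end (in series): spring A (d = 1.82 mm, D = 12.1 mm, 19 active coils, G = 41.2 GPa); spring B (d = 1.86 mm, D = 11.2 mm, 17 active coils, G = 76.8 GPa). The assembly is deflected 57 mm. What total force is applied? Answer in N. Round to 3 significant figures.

k_A = Gd⁴/(8D³N_a) = (41.2×10³)(1.82⁴)/(8·12.1³·19) = 1.6787 N/mm
k_B = Gd⁴/(8D³N_a) = (76.8×10³)(1.86⁴)/(8·11.2³·17) = 4.8108 N/mm
Series: 1/k_eq = 1/1.6787 + 1/4.8108 = 0.80355; k_eq = 1.2445 N/mm
F = k_eq·δ = 1.2445·57 = 70.935 N

70.9 N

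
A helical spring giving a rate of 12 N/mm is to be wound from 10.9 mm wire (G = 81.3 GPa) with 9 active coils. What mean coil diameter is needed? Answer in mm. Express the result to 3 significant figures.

110 mm

D = (Gd⁴/(8N_a·k))^(1/3) = (81.3×10³·10.9⁴/(8·9·12))^(1/3)
  = (1.32826e+06)^(1/3) = 109.9244 mm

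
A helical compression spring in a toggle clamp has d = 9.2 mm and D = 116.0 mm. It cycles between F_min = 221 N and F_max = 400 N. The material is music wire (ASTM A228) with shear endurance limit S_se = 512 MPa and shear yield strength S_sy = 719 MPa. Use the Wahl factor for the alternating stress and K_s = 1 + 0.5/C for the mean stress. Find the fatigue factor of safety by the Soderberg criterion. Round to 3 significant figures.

C = D/d = 116.0/9.2 = 12.6087; K_W = (4C−1)/(4C−4)+0.615/C = 1.1134; K_s = 1+0.5/C = 1.0397
F_a = (F_max−F_min)/2 = 89.5 N; F_m = (F_max+F_min)/2 = 310.5 N
τ_a = K_W·8F_aD/(πd³) = 1.1134 × 33.951 = 37.801 MPa
τ_m = K_s·8F_mD/(πd³) = 1.0397 × 117.79 = 122.46 MPa
Soderberg: 1/n_f = τ_a/S_se + τ_m/S_sy = 37.801/512 + 122.46/719 = 0.07383 + 0.17032 = 0.24415
n_f = 1/0.24415 = 4.096

4.10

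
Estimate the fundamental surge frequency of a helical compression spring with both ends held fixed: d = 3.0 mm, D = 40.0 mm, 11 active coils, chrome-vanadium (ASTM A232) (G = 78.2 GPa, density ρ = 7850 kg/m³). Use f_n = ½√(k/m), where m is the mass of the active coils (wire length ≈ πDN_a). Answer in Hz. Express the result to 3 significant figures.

60.5 Hz

k = Gd⁴/(8D³N_a) = (78.2×10³)(3.0⁴)/(8·40.0³·11) = 1.1247 N/mm = 1124.7 N/m
Wire length L = πDN_a = π·40.0·11 = 1382.3 mm
m = ρ·(πd²/4)·L = 7850 × 7.0686×10⁻⁶ m² × 1.3823 m = 0.076702 kg
f_n = ½√(k/m) = 0.5·√(1124.7/0.076702) = 0.5·√(14663) = 60.546 Hz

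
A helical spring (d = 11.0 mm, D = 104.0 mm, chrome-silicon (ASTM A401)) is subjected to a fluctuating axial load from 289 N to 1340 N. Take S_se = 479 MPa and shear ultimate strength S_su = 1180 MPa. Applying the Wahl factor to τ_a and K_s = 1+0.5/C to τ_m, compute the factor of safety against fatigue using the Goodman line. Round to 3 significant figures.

2.52

C = D/d = 104.0/11.0 = 9.4545; K_W = (4C−1)/(4C−4)+0.615/C = 1.1538; K_s = 1+0.5/C = 1.0529
F_a = (F_max−F_min)/2 = 525.5 N; F_m = (F_max+F_min)/2 = 814.5 N
τ_a = K_W·8F_aD/(πd³) = 1.1538 × 104.56 = 120.64 MPa
τ_m = K_s·8F_mD/(πd³) = 1.0529 × 162.06 = 170.63 MPa
Goodman: 1/n_f = τ_a/S_se + τ_m/S_su = 120.64/479 + 170.63/1180 = 0.25185 + 0.14461 = 0.39646
n_f = 1/0.39646 = 2.522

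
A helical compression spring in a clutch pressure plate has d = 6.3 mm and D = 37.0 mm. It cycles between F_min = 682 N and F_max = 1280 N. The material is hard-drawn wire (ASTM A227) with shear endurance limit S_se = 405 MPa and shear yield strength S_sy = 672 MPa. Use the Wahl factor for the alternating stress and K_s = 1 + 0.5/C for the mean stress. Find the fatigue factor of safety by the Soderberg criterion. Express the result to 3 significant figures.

1.06

C = D/d = 37.0/6.3 = 5.8730; K_W = (4C−1)/(4C−4)+0.615/C = 1.2586; K_s = 1+0.5/C = 1.0851
F_a = (F_max−F_min)/2 = 299 N; F_m = (F_max+F_min)/2 = 981 N
τ_a = K_W·8F_aD/(πd³) = 1.2586 × 112.67 = 141.8 MPa
τ_m = K_s·8F_mD/(πd³) = 1.0851 × 369.65 = 401.12 MPa
Soderberg: 1/n_f = τ_a/S_se + τ_m/S_sy = 141.8/405 + 401.12/672 = 0.35013 + 0.59690 = 0.94704
n_f = 1/0.94704 = 1.056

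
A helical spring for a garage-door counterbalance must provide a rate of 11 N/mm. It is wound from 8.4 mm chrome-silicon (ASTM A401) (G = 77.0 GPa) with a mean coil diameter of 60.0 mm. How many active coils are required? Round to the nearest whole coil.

20

N_a = Gd⁴/(8D³k) = (77.0×10³ × 8.4⁴)/(8 × 60.0³ × 11)
    = 3.83361e+08 / 1.9008e+07 = 20.17 → 20 coils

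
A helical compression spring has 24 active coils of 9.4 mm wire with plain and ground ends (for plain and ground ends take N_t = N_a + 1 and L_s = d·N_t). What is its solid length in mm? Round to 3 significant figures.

plain and ground ends: N_t = N_a + 1 = 24 + 1 = 25
L_s = d·N_t = 9.4 × 25 = 235 mm

235 mm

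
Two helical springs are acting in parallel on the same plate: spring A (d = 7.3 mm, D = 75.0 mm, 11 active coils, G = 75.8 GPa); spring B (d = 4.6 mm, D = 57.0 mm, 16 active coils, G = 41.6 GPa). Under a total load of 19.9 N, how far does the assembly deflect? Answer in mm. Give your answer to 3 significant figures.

k_A = Gd⁴/(8D³N_a) = (75.8×10³)(7.3⁴)/(8·75.0³·11) = 5.7982 N/mm
k_B = Gd⁴/(8D³N_a) = (41.6×10³)(4.6⁴)/(8·57.0³·16) = 0.78576 N/mm
Parallel: k_eq = 5.7982 + 0.78576 = 6.584 N/mm
δ = F/k_eq = 19.9/6.584 = 3.0225 mm

3.02 mm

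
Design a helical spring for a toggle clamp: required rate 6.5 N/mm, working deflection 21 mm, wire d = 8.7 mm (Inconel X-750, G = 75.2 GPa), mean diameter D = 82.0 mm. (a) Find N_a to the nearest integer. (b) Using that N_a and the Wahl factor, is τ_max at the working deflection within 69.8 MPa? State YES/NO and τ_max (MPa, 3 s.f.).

(a) 15 coils; (b) YES, τ_max = 50.0 MPa

N_a = Gd⁴/(8D³k) = (75.2×10³)(8.7⁴)/(8·82.0³·6.5) = 15.03 → N_a = 15
Actual rate k = Gd⁴/(8D³·15) = 6.5114 N/mm
Working load F = kδ = 6.5114·21 = 136.74 N
C = 82.0/8.7 = 9.4253; K_W = (4C−1)/(4C−4)+0.615/C = 1.1543
τ_max = K_W·8FD/(πd³) = 1.1543·43.36 = 50.049 MPa
τ_max ≤ 69.8 MPa → acceptable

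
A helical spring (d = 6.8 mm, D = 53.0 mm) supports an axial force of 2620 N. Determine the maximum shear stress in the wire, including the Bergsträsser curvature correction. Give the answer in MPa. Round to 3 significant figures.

Spring index C = D/d = 53.0/6.8 = 7.7941
K_B = (4C+2)/(4C−3) = 33.176/28.176 = 1.1775
τ₀ = 8FD/(πd³) = 8·2620·53.0/(π·6.8³) = 1.11088e+06/987.82 = 1124.6 MPa
τ_max = K·τ₀ = 1.1775 × 1124.6 = 1324.1 MPa

1320 MPa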